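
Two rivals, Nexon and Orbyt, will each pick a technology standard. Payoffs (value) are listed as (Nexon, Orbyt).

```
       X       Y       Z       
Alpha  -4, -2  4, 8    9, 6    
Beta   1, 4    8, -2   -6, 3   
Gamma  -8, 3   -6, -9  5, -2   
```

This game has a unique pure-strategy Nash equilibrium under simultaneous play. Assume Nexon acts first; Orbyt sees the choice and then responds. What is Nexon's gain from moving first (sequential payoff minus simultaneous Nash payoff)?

3

Solve by backward induction (Nexon leads).
- Alpha: Orbyt compares -2, 8, 6 and picks Y; Nexon would get 4.
- Beta: Orbyt compares 4, -2, 3 and picks X; Nexon would get 1.
- Gamma: Orbyt compares 3, -9, -2 and picks X; Nexon would get -8.
Nexon's induced payoffs are 4, 1, -8, so Nexon commits to Alpha. Subgame-perfect outcome: (Alpha, Y) with payoffs (4, 8).
Under simultaneous play:
Nexon's best replies: X→Beta; Y→Beta; Z→Alpha.
Orbyt's best replies: Alpha→Y; Beta→X; Gamma→X.
The unique mutual best reply is (Beta, X), giving (1, 4).
Nexon's commitment gain: 4 − 1 = 3.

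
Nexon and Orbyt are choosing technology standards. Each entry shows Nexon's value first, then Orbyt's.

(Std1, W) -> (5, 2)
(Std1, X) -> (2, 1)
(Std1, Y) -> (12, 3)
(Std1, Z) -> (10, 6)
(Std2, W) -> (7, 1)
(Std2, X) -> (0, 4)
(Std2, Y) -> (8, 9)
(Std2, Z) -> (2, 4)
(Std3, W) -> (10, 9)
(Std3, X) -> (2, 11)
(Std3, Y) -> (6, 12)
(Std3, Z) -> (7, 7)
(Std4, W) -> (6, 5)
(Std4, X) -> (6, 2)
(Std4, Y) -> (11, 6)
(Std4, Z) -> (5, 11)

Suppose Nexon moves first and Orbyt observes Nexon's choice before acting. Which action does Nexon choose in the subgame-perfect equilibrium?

Std1

Backward induction with Nexon moving first.
- Std1: BR = Z, leader payoff 10.
- Std2: BR = Y, leader payoff 8.
- Std3: BR = Y, leader payoff 6.
- Std4: BR = Z, leader payoff 5.
Maximizing over 10, 8, 6, 5, Nexon chooses Std1. Subgame-perfect outcome: (Std1, Z) with payoffs (10, 6).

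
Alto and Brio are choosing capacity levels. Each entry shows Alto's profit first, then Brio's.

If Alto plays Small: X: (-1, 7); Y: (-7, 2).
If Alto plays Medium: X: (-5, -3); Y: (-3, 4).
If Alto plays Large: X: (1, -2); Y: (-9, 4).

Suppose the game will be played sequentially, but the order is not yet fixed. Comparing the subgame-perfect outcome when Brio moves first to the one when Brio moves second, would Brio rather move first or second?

second

If Alto leads: Brio's best replies are Small→X, Medium→Y, Large→Y; Alto's induced payoffs -1, -3, -9; outcome (Small, X), payoffs (-1, 7).
If Brio leads: Alto's best replies are X→Large, Y→Medium; Brio's induced payoffs -2, 4; outcome (Medium, Y), payoffs (-3, 4).
Brio gets 4 moving first and 7 moving second, so Brio prefers to move second.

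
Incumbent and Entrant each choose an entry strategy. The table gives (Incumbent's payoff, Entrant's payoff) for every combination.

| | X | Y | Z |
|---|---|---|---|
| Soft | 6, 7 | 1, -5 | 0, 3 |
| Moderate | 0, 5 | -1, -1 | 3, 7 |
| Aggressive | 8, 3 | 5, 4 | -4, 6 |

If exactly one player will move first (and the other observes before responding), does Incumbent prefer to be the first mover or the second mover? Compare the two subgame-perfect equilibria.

If Incumbent leads: Entrant's best replies are Soft→X, Moderate→Z, Aggressive→Z; Incumbent's induced payoffs 6, 3, -4; outcome (Soft, X), payoffs (6, 7).
If Entrant leads: Incumbent's best replies are X→Aggressive, Y→Aggressive, Z→Moderate; Entrant's induced payoffs 3, 4, 7; outcome (Moderate, Z), payoffs (3, 7).
Incumbent gets 6 moving first and 3 moving second, so Incumbent prefers to move first.

first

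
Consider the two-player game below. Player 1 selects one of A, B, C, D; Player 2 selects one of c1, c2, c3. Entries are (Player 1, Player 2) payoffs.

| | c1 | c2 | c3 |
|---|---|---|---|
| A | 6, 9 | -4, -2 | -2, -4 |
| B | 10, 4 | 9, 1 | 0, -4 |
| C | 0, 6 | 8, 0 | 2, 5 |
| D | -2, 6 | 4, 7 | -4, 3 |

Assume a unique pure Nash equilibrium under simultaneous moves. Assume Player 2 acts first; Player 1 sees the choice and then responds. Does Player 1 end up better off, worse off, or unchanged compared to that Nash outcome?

worse off

Player 1 best-responds to each possible Player 2 move:
- c1 → Player 1 plays B (best of 6, 10, 0, -2); Player 2 gets 4.
- c2 → Player 1 plays B (best of -4, 9, 8, 4); Player 2 gets 1.
- c3 → Player 1 plays C (best of -2, 0, 2, -4); Player 2 gets 5.
Maximizing over 4, 1, 5, Player 2 chooses c3. Subgame-perfect outcome: (C, c3) with payoffs (2, 5).
Now find the simultaneous Nash equilibrium.
Player 1's best replies: c1→B; c2→B; c3→C.
Player 2's best replies: A→c1; B→c1; C→c1; D→c2.
Only (B, c1) has each player best-responding; Nash payoffs (10, 4).
Player 1 earns 2 sequentially versus 10 at the Nash outcome: worse off.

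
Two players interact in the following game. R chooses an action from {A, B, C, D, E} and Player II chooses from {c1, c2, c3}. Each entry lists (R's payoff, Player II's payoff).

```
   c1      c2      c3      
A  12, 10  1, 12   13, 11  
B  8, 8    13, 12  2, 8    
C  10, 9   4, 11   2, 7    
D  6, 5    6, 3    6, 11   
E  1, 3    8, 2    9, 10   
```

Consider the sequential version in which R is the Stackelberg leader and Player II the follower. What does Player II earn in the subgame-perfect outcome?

12

Player II best-responds to each possible R move:
- A: BR = c2, leader payoff 1.
- B: BR = c2, leader payoff 13.
- C: BR = c2, leader payoff 4.
- D: BR = c3, leader payoff 6.
- E: BR = c3, leader payoff 9.
R's induced payoffs are 1, 13, 4, 6, 9, so R commits to B. Subgame-perfect outcome: (B, c2) with payoffs (13, 12).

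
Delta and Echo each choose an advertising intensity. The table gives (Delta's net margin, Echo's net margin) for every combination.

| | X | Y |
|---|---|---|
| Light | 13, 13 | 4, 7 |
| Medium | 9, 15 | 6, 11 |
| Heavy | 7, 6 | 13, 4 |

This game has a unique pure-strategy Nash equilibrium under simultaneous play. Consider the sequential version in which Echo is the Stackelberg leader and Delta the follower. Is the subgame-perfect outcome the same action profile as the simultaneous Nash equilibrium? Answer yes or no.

Backward induction with Echo moving first.
- X: Delta compares 13, 9, 7 and picks Light; Echo would get 13.
- Y: Delta compares 4, 6, 13 and picks Heavy; Echo would get 4.
Among 13, 4, the best is 13 at X. Subgame-perfect outcome: (Light, X) with payoffs (13, 13).
Under simultaneous play:
Delta's best replies: X→Light; Y→Heavy.
Echo's best replies: Light→X; Medium→X; Heavy→X.
Only (Light, X) has each player best-responding; Nash payoffs (13, 13).
Sequential outcome (Light, X) coincides with the Nash profile (Light, X).

yes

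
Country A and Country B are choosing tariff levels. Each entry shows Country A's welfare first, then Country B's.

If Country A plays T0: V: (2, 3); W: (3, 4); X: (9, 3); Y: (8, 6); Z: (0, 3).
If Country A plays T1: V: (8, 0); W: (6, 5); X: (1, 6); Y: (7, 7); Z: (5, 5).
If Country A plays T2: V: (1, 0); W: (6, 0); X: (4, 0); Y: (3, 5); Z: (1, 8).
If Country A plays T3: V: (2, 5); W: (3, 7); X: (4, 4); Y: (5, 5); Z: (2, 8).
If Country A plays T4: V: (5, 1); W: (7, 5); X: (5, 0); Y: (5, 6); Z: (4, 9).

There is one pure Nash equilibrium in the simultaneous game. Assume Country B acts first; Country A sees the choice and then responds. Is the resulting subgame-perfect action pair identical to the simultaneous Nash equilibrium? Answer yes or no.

Work backward from Country A's decision.
- V: BR = T1, leader payoff 0.
- W: BR = T4, leader payoff 5.
- X: BR = T0, leader payoff 3.
- Y: BR = T0, leader payoff 6.
- Z: BR = T1, leader payoff 5.
Maximizing over 0, 5, 3, 6, 5, Country B chooses Y. Subgame-perfect outcome: (T0, Y) with payoffs (8, 6).
For the simultaneous game, intersect best replies.
Country A's best replies: V→T1; W→T4; X→T0; Y→T0; Z→T1.
Country B's best replies: T0→Y; T1→Y; T2→Z; T3→Z; T4→Z.
Only (T0, Y) has each player best-responding; Nash payoffs (8, 6).
Sequential outcome (T0, Y) coincides with the Nash profile (T0, Y).

yes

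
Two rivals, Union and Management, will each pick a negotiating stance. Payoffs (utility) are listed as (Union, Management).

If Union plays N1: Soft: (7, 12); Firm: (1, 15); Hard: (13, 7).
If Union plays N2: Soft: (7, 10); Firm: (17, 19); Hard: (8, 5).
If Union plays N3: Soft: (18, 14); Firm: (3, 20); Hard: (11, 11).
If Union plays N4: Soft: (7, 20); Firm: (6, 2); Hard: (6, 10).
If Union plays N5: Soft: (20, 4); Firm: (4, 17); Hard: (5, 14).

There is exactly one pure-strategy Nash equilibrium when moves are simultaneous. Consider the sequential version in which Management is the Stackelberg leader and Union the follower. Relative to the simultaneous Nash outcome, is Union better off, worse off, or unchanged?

unchanged

Solve by backward induction (Management leads).
- Soft → Union plays N5 (best of 7, 7, 18, 7, 20); Management gets 4.
- Firm → Union plays N2 (best of 1, 17, 3, 6, 4); Management gets 19.
- Hard → Union plays N1 (best of 13, 8, 11, 6, 5); Management gets 7.
Maximizing over 4, 19, 7, Management chooses Firm. Subgame-perfect outcome: (N2, Firm) with payoffs (17, 19).
Now find the simultaneous Nash equilibrium.
Union's best replies: Soft→N5; Firm→N2; Hard→N1.
Management's best replies: N1→Firm; N2→Firm; N3→Firm; N4→Soft; N5→Firm.
The unique mutual best reply is (N2, Firm), giving (17, 19).
Union earns 17 sequentially versus 17 at the Nash outcome: unchanged.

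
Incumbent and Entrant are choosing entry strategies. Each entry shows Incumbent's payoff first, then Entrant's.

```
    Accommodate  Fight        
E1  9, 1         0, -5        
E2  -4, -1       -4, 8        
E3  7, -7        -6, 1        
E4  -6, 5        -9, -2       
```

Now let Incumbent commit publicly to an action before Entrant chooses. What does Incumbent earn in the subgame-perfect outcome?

9

Solve by backward induction (Incumbent leads).
- E1: BR = Accommodate, leader payoff 9.
- E2: BR = Fight, leader payoff -4.
- E3: BR = Fight, leader payoff -6.
- E4: BR = Accommodate, leader payoff -6.
Maximizing over 9, -4, -6, -6, Incumbent chooses E1. Subgame-perfect outcome: (E1, Accommodate) with payoffs (9, 1).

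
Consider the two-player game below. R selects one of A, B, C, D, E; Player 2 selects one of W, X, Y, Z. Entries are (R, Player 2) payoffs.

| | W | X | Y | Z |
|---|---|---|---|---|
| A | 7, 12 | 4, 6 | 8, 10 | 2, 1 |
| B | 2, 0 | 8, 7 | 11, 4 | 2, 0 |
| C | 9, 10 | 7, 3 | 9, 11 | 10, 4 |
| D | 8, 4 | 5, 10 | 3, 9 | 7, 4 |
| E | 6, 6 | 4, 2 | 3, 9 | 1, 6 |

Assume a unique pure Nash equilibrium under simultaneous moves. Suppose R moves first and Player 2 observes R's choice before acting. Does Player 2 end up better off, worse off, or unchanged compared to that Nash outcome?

better off

Work backward from Player 2's decision.
- A → Player 2 plays W (best of 12, 6, 10, 1); R gets 7.
- B → Player 2 plays X (best of 0, 7, 4, 0); R gets 8.
- C → Player 2 plays Y (best of 10, 3, 11, 4); R gets 9.
- D → Player 2 plays X (best of 4, 10, 9, 4); R gets 5.
- E → Player 2 plays Y (best of 6, 2, 9, 6); R gets 3.
Among 7, 8, 9, 5, 3, the best is 9 at C. Subgame-perfect outcome: (C, Y) with payoffs (9, 11).
Now find the simultaneous Nash equilibrium.
R's best replies: W→C; X→B; Y→B; Z→C.
Player 2's best replies: A→W; B→X; C→Y; D→X; E→Y.
The unique mutual best reply is (B, X), giving (8, 7).
Player 2 earns 11 sequentially versus 7 at the Nash outcome: better off.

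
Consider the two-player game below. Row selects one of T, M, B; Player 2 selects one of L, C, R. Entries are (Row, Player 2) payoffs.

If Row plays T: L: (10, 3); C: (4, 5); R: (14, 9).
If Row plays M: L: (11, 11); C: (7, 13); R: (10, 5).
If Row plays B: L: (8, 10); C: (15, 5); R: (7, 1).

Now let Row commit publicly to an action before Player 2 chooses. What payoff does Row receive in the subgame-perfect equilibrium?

Player 2 best-responds to each possible Row move:
- T: BR = R, leader payoff 14.
- M: BR = C, leader payoff 7.
- B: BR = L, leader payoff 8.
Maximizing over 14, 7, 8, Row chooses T. Subgame-perfect outcome: (T, R) with payoffs (14, 9).

14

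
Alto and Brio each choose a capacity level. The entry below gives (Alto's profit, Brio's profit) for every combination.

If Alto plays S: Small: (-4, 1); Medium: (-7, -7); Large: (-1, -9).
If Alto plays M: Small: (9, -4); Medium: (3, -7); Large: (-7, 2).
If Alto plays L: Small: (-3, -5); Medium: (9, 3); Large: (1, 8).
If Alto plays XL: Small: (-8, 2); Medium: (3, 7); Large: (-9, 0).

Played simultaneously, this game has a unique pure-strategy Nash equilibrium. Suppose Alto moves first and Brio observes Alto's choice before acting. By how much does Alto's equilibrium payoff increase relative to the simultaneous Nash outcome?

Brio best-responds to each possible Alto move:
- S: Brio compares 1, -7, -9 and picks Small; Alto would get -4.
- M: Brio compares -4, -7, 2 and picks Large; Alto would get -7.
- L: Brio compares -5, 3, 8 and picks Large; Alto would get 1.
- XL: Brio compares 2, 7, 0 and picks Medium; Alto would get 3.
Among -4, -7, 1, 3, the best is 3 at XL. Subgame-perfect outcome: (XL, Medium) with payoffs (3, 7).
Under simultaneous play:
Alto's best replies: Small→M; Medium→L; Large→L.
Brio's best replies: S→Small; M→Large; L→Large; XL→Medium.
The unique mutual best reply is (L, Large), giving (1, 8).
Alto's commitment gain: 3 − 1 = 2.

2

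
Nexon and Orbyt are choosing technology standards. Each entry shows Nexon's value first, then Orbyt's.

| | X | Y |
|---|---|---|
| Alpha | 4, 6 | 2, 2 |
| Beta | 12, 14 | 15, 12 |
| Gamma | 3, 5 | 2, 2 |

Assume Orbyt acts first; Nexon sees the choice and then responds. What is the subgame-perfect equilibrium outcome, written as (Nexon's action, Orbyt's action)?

Solve by backward induction (Orbyt leads).
- X → Nexon plays Beta (best of 4, 12, 3); Orbyt gets 14.
- Y → Nexon plays Beta (best of 2, 15, 2); Orbyt gets 12.
Maximizing over 14, 12, Orbyt chooses X. Subgame-perfect outcome: (Beta, X) with payoffs (12, 14).

(Beta, X)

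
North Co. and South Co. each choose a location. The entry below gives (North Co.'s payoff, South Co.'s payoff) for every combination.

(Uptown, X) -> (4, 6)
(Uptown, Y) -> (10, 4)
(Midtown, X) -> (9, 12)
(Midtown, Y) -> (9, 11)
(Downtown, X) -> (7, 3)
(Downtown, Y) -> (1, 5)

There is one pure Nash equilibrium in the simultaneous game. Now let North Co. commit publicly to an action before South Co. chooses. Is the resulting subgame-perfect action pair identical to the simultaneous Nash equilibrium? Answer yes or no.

yes

Work backward from South Co.'s decision.
- Uptown: South Co. compares 6, 4 and picks X; North Co. would get 4.
- Midtown: South Co. compares 12, 11 and picks X; North Co. would get 9.
- Downtown: South Co. compares 3, 5 and picks Y; North Co. would get 1.
Among 4, 9, 1, the best is 9 at Midtown. Subgame-perfect outcome: (Midtown, X) with payoffs (9, 12).
Under simultaneous play:
North Co.'s best replies: X→Midtown; Y→Uptown.
South Co.'s best replies: Uptown→X; Midtown→X; Downtown→Y.
The unique mutual best reply is (Midtown, X), giving (9, 12).
Sequential outcome (Midtown, X) coincides with the Nash profile (Midtown, X).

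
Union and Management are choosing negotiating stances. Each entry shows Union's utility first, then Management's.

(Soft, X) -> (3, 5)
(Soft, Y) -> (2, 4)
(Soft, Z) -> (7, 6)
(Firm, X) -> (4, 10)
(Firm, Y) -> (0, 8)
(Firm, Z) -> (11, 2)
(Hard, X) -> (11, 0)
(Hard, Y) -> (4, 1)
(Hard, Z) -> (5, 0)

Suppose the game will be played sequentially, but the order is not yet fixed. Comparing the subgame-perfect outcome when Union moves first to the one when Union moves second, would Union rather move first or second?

If Union leads: Management's best replies are Soft→Z, Firm→X, Hard→Y; Union's induced payoffs 7, 4, 4; outcome (Soft, Z), payoffs (7, 6).
If Management leads: Union's best replies are X→Hard, Y→Hard, Z→Firm; Management's induced payoffs 0, 1, 2; outcome (Firm, Z), payoffs (11, 2).
Union gets 7 moving first and 11 moving second, so Union prefers to move second.

second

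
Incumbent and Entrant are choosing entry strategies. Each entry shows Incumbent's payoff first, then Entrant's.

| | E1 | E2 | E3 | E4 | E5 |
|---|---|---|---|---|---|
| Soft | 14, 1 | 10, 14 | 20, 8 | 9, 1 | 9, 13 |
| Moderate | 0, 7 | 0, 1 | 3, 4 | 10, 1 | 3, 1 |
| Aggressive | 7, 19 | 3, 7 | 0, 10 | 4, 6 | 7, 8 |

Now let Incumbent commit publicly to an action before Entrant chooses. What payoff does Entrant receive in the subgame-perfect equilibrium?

14

Solve by backward induction (Incumbent leads).
- Soft: Entrant compares 1, 14, 8, 1, 13 and picks E2; Incumbent would get 10.
- Moderate: Entrant compares 7, 1, 4, 1, 1 and picks E1; Incumbent would get 0.
- Aggressive: Entrant compares 19, 7, 10, 6, 8 and picks E1; Incumbent would get 7.
Maximizing over 10, 0, 7, Incumbent chooses Soft. Subgame-perfect outcome: (Soft, E2) with payoffs (10, 14).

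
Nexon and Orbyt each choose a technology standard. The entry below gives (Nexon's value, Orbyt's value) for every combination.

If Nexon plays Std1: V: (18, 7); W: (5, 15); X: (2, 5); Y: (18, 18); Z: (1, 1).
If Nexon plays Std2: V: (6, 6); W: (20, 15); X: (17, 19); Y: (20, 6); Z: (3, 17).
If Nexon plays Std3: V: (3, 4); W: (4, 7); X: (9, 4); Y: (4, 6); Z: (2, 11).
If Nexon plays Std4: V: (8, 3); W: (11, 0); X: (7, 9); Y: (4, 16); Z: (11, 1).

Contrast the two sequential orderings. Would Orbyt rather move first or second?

first

If Nexon leads: Orbyt's best replies are Std1→Y, Std2→X, Std3→Z, Std4→Y; Nexon's induced payoffs 18, 17, 2, 4; outcome (Std1, Y), payoffs (18, 18).
If Orbyt leads: Nexon's best replies are V→Std1, W→Std2, X→Std2, Y→Std2, Z→Std4; Orbyt's induced payoffs 7, 15, 19, 6, 1; outcome (Std2, X), payoffs (17, 19).
Orbyt gets 19 moving first and 18 moving second, so Orbyt prefers to move first.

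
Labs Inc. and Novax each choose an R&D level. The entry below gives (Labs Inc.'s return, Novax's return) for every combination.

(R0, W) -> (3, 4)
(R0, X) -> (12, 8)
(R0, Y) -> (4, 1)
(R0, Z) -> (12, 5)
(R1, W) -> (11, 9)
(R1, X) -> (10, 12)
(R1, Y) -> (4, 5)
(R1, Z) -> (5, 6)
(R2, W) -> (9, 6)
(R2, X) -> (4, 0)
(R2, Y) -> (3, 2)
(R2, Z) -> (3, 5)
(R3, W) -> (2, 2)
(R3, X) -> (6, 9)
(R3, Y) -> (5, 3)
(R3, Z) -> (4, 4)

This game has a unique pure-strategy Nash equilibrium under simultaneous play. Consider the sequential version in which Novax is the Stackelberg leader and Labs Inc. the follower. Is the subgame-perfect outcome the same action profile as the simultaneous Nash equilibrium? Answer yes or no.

Solve by backward induction (Novax leads).
- W: BR = R1, leader payoff 9.
- X: BR = R0, leader payoff 8.
- Y: BR = R3, leader payoff 3.
- Z: BR = R0, leader payoff 5.
Novax's induced payoffs are 9, 8, 3, 5, so Novax commits to W. Subgame-perfect outcome: (R1, W) with payoffs (11, 9).
Under simultaneous play:
Labs Inc.'s best replies: W→R1; X→R0; Y→R3; Z→R0.
Novax's best replies: R0→X; R1→X; R2→W; R3→X.
Only (R0, X) has each player best-responding; Nash payoffs (12, 8).
Sequential outcome (R1, W) differs from the Nash profile (R0, X).

no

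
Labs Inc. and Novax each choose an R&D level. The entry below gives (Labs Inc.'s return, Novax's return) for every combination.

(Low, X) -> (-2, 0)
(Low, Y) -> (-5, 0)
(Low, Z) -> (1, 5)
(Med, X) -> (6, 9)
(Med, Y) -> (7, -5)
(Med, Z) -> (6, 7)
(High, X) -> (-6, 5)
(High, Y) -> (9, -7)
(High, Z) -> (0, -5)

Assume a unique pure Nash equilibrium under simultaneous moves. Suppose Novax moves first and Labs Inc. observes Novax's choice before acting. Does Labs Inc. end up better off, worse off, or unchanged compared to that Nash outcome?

Solve by backward induction (Novax leads).
- X → Labs Inc. plays Med (best of -2, 6, -6); Novax gets 9.
- Y → Labs Inc. plays High (best of -5, 7, 9); Novax gets -7.
- Z → Labs Inc. plays Med (best of 1, 6, 0); Novax gets 7.
Among 9, -7, 7, the best is 9 at X. Subgame-perfect outcome: (Med, X) with payoffs (6, 9).
Now find the simultaneous Nash equilibrium.
Labs Inc.'s best replies: X→Med; Y→High; Z→Med.
Novax's best replies: Low→Z; Med→X; High→X.
Only (Med, X) has each player best-responding; Nash payoffs (6, 9).
Labs Inc. earns 6 sequentially versus 6 at the Nash outcome: unchanged.

unchanged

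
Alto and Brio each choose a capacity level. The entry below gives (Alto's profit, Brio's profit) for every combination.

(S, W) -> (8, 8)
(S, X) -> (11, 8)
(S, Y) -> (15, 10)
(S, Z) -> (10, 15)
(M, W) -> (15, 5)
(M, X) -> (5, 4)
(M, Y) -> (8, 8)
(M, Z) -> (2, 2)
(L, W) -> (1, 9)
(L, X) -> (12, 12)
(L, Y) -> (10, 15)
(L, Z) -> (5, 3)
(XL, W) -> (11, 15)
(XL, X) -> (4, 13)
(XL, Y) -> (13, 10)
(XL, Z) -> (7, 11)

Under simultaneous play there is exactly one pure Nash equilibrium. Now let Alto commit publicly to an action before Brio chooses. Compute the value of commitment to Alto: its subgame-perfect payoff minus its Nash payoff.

Work backward from Brio's decision.
- S: Brio compares 8, 8, 10, 15 and picks Z; Alto would get 10.
- M: Brio compares 5, 4, 8, 2 and picks Y; Alto would get 8.
- L: Brio compares 9, 12, 15, 3 and picks Y; Alto would get 10.
- XL: Brio compares 15, 13, 10, 11 and picks W; Alto would get 11.
Among 10, 8, 10, 11, the best is 11 at XL. Subgame-perfect outcome: (XL, W) with payoffs (11, 15).
For the simultaneous game, intersect best replies.
Alto's best replies: W→M; X→L; Y→S; Z→S.
Brio's best replies: S→Z; M→Y; L→Y; XL→W.
Only (S, Z) has each player best-responding; Nash payoffs (10, 15).
Alto's commitment gain: 11 − 10 = 1.

1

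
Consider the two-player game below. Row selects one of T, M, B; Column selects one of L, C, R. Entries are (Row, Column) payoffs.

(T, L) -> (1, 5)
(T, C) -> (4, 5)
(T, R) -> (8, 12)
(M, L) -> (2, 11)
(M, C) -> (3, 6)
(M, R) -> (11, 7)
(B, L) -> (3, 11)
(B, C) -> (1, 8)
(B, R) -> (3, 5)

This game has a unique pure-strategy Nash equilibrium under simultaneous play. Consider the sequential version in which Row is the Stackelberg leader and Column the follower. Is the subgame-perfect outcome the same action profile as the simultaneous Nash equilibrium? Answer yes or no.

Solve by backward induction (Row leads).
- T: BR = R, leader payoff 8.
- M: BR = L, leader payoff 2.
- B: BR = L, leader payoff 3.
Row's induced payoffs are 8, 2, 3, so Row commits to T. Subgame-perfect outcome: (T, R) with payoffs (8, 12).
Now find the simultaneous Nash equilibrium.
Row's best replies: L→B; C→T; R→M.
Column's best replies: T→R; M→L; B→L.
Only (B, L) has each player best-responding; Nash payoffs (3, 11).
Sequential outcome (T, R) differs from the Nash profile (B, L).

no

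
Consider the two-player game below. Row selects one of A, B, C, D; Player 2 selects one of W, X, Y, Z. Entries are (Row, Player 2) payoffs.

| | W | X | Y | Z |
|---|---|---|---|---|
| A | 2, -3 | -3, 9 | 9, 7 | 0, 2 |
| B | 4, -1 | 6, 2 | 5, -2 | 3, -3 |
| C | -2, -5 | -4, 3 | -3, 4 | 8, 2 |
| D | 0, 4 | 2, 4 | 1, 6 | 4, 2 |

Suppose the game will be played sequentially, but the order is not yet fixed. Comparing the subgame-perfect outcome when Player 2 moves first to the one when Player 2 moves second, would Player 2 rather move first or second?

first

If Row leads: Player 2's best replies are A→X, B→X, C→Y, D→Y; Row's induced payoffs -3, 6, -3, 1; outcome (B, X), payoffs (6, 2).
If Player 2 leads: Row's best replies are W→B, X→B, Y→A, Z→C; Player 2's induced payoffs -1, 2, 7, 2; outcome (A, Y), payoffs (9, 7).
Player 2 gets 7 moving first and 2 moving second, so Player 2 prefers to move first.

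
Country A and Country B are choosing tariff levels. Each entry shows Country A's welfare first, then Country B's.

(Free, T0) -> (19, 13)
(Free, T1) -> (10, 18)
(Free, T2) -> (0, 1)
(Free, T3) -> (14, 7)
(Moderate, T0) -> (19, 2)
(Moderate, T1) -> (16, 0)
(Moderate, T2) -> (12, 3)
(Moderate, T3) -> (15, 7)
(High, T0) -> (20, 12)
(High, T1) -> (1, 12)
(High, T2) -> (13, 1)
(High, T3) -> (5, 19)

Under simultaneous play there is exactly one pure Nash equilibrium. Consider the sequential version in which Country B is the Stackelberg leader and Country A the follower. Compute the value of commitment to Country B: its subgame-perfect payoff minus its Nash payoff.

Solve by backward induction (Country B leads).
- T0 → Country A plays High (best of 19, 19, 20); Country B gets 12.
- T1 → Country A plays Moderate (best of 10, 16, 1); Country B gets 0.
- T2 → Country A plays High (best of 0, 12, 13); Country B gets 1.
- T3 → Country A plays Moderate (best of 14, 15, 5); Country B gets 7.
Maximizing over 12, 0, 1, 7, Country B chooses T0. Subgame-perfect outcome: (High, T0) with payoffs (20, 12).
Under simultaneous play:
Country A's best replies: T0→High; T1→Moderate; T2→High; T3→Moderate.
Country B's best replies: Free→T1; Moderate→T3; High→T3.
Only (Moderate, T3) has each player best-responding; Nash payoffs (15, 7).
Country B's commitment gain: 12 − 7 = 5.

5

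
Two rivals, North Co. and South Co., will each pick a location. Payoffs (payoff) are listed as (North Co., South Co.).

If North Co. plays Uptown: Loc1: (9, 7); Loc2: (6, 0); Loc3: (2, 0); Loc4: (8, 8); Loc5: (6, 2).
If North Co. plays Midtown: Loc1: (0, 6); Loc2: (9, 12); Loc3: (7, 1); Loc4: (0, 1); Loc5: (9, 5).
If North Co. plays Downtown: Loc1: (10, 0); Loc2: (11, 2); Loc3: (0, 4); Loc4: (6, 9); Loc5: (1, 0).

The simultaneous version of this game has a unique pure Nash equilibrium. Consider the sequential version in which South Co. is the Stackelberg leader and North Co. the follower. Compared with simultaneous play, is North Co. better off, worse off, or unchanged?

Work backward from North Co.'s decision.
- Loc1: BR = Downtown, leader payoff 0.
- Loc2: BR = Downtown, leader payoff 2.
- Loc3: BR = Midtown, leader payoff 1.
- Loc4: BR = Uptown, leader payoff 8.
- Loc5: BR = Midtown, leader payoff 5.
South Co.'s induced payoffs are 0, 2, 1, 8, 5, so South Co. commits to Loc4. Subgame-perfect outcome: (Uptown, Loc4) with payoffs (8, 8).
Now find the simultaneous Nash equilibrium.
North Co.'s best replies: Loc1→Downtown; Loc2→Downtown; Loc3→Midtown; Loc4→Uptown; Loc5→Midtown.
South Co.'s best replies: Uptown→Loc4; Midtown→Loc2; Downtown→Loc4.
The unique mutual best reply is (Uptown, Loc4), giving (8, 8).
North Co. earns 8 sequentially versus 8 at the Nash outcome: unchanged.

unchanged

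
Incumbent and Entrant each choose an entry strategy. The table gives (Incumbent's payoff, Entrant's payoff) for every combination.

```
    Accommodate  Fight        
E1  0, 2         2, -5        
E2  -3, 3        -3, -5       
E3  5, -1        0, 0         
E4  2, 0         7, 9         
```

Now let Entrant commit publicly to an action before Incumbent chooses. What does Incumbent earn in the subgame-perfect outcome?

7

Work backward from Incumbent's decision.
- Accommodate → Incumbent plays E3 (best of 0, -3, 5, 2); Entrant gets -1.
- Fight → Incumbent plays E4 (best of 2, -3, 0, 7); Entrant gets 9.
Entrant's induced payoffs are -1, 9, so Entrant commits to Fight. Subgame-perfect outcome: (E4, Fight) with payoffs (7, 9).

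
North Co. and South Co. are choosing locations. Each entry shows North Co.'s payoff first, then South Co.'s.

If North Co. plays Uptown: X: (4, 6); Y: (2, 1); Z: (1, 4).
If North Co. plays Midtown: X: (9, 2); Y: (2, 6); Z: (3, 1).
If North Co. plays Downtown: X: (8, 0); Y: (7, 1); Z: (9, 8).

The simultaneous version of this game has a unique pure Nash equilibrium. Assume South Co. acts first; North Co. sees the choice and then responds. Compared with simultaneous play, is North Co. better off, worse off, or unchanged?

Backward induction with South Co. moving first.
- X: BR = Midtown, leader payoff 2.
- Y: BR = Downtown, leader payoff 1.
- Z: BR = Downtown, leader payoff 8.
Maximizing over 2, 1, 8, South Co. chooses Z. Subgame-perfect outcome: (Downtown, Z) with payoffs (9, 8).
Under simultaneous play:
North Co.'s best replies: X→Midtown; Y→Downtown; Z→Downtown.
South Co.'s best replies: Uptown→X; Midtown→Y; Downtown→Z.
The unique mutual best reply is (Downtown, Z), giving (9, 8).
North Co. earns 9 sequentially versus 9 at the Nash outcome: unchanged.

unchanged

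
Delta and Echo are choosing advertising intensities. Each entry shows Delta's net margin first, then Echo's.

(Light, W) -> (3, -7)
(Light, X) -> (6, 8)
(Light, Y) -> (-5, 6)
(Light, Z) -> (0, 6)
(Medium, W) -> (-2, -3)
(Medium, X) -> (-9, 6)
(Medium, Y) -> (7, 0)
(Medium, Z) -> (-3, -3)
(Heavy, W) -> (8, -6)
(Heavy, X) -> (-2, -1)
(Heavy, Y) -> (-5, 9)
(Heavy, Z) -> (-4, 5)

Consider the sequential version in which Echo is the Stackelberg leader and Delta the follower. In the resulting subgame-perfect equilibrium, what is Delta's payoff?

6

Delta best-responds to each possible Echo move:
- W: Delta compares 3, -2, 8 and picks Heavy; Echo would get -6.
- X: Delta compares 6, -9, -2 and picks Light; Echo would get 8.
- Y: Delta compares -5, 7, -5 and picks Medium; Echo would get 0.
- Z: Delta compares 0, -3, -4 and picks Light; Echo would get 6.
Maximizing over -6, 8, 0, 6, Echo chooses X. Subgame-perfect outcome: (Light, X) with payoffs (6, 8).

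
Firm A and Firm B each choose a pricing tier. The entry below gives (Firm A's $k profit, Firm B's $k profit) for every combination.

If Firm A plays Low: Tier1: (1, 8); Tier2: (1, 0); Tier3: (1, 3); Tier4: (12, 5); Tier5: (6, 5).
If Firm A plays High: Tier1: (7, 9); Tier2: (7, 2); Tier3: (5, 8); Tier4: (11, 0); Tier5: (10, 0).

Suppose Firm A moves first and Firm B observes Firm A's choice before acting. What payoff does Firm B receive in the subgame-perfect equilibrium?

Firm B best-responds to each possible Firm A move:
- Low → Firm B plays Tier1 (best of 8, 0, 3, 5, 5); Firm A gets 1.
- High → Firm B plays Tier1 (best of 9, 2, 8, 0, 0); Firm A gets 7.
Among 1, 7, the best is 7 at High. Subgame-perfect outcome: (High, Tier1) with payoffs (7, 9).

9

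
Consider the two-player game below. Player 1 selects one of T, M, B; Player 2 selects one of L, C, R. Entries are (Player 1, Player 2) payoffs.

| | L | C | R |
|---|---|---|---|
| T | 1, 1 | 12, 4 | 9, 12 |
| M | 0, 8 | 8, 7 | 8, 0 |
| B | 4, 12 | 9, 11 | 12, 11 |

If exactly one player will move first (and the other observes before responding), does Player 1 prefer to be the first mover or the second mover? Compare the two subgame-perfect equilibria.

first

If Player 1 leads: Player 2's best replies are T→R, M→L, B→L; Player 1's induced payoffs 9, 0, 4; outcome (T, R), payoffs (9, 12).
If Player 2 leads: Player 1's best replies are L→B, C→T, R→B; Player 2's induced payoffs 12, 4, 11; outcome (B, L), payoffs (4, 12).
Player 1 gets 9 moving first and 4 moving second, so Player 1 prefers to move first.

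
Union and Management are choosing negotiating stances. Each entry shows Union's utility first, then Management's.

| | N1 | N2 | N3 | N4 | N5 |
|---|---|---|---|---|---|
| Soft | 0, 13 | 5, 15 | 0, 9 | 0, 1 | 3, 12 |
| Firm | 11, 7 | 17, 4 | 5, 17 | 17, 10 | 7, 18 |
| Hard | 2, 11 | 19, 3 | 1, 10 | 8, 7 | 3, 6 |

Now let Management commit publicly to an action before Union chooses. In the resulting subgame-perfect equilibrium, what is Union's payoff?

Union best-responds to each possible Management move:
- N1: Union compares 0, 11, 2 and picks Firm; Management would get 7.
- N2: Union compares 5, 17, 19 and picks Hard; Management would get 3.
- N3: Union compares 0, 5, 1 and picks Firm; Management would get 17.
- N4: Union compares 0, 17, 8 and picks Firm; Management would get 10.
- N5: Union compares 3, 7, 3 and picks Firm; Management would get 18.
Among 7, 3, 17, 10, 18, the best is 18 at N5. Subgame-perfect outcome: (Firm, N5) with payoffs (7, 18).

7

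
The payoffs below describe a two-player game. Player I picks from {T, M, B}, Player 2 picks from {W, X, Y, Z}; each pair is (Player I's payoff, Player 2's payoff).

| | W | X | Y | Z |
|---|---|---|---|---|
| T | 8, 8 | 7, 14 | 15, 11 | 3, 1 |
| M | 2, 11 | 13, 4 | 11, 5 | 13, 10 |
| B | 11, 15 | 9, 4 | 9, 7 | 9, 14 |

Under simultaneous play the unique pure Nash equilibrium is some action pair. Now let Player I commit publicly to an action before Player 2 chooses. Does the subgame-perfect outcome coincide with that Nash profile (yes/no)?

yes

Backward induction with Player I moving first.
- T: BR = X, leader payoff 7.
- M: BR = W, leader payoff 2.
- B: BR = W, leader payoff 11.
Maximizing over 7, 2, 11, Player I chooses B. Subgame-perfect outcome: (B, W) with payoffs (11, 15).
Now find the simultaneous Nash equilibrium.
Player I's best replies: W→B; X→M; Y→T; Z→M.
Player 2's best replies: T→X; M→W; B→W.
The unique mutual best reply is (B, W), giving (11, 15).
Sequential outcome (B, W) coincides with the Nash profile (B, W).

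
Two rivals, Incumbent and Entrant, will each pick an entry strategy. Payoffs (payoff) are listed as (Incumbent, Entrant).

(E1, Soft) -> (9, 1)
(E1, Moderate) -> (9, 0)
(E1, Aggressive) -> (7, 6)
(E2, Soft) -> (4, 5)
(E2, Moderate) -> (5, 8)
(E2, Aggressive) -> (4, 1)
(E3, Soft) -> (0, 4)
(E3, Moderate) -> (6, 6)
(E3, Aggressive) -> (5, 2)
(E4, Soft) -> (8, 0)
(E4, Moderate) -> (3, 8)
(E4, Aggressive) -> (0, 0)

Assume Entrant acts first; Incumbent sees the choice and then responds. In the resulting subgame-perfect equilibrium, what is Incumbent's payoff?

7

Backward induction with Entrant moving first.
- Soft: BR = E1, leader payoff 1.
- Moderate: BR = E1, leader payoff 0.
- Aggressive: BR = E1, leader payoff 6.
Among 1, 0, 6, the best is 6 at Aggressive. Subgame-perfect outcome: (E1, Aggressive) with payoffs (7, 6).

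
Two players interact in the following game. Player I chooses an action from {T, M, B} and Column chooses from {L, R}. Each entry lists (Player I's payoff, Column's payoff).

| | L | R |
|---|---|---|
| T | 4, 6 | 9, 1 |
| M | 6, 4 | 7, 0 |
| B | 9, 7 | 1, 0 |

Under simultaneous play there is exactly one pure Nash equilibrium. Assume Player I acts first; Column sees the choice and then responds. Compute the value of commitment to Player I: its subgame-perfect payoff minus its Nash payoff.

Solve by backward induction (Player I leads).
- T → Column plays L (best of 6, 1); Player I gets 4.
- M → Column plays L (best of 4, 0); Player I gets 6.
- B → Column plays L (best of 7, 0); Player I gets 9.
Among 4, 6, 9, the best is 9 at B. Subgame-perfect outcome: (B, L) with payoffs (9, 7).
Now find the simultaneous Nash equilibrium.
Player I's best replies: L→B; R→T.
Column's best replies: T→L; M→L; B→L.
The unique mutual best reply is (B, L), giving (9, 7).
Player I's commitment gain: 9 − 9 = 0.

0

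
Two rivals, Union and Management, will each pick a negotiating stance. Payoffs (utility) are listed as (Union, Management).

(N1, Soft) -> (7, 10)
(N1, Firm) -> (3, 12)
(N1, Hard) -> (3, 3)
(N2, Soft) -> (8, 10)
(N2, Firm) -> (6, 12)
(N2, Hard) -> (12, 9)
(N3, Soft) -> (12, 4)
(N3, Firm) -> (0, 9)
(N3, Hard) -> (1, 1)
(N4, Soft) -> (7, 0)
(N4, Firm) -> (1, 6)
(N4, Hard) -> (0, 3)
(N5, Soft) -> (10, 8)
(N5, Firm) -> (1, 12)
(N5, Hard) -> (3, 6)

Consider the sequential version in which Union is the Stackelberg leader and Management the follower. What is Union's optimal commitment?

Work backward from Management's decision.
- N1: BR = Firm, leader payoff 3.
- N2: BR = Firm, leader payoff 6.
- N3: BR = Firm, leader payoff 0.
- N4: BR = Firm, leader payoff 1.
- N5: BR = Firm, leader payoff 1.
Among 3, 6, 0, 1, 1, the best is 6 at N2. Subgame-perfect outcome: (N2, Firm) with payoffs (6, 12).

N2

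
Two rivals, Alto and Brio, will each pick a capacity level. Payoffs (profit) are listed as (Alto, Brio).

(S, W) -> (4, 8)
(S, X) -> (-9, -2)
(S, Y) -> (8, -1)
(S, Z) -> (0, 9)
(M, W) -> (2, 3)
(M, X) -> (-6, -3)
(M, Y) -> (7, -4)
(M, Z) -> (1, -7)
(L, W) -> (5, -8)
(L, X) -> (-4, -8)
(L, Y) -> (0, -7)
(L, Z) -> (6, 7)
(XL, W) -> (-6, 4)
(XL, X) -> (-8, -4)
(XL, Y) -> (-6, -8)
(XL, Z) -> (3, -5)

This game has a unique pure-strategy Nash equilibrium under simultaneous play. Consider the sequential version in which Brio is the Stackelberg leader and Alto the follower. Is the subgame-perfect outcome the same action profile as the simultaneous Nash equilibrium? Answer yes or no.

yes

Backward induction with Brio moving first.
- W: Alto compares 4, 2, 5, -6 and picks L; Brio would get -8.
- X: Alto compares -9, -6, -4, -8 and picks L; Brio would get -8.
- Y: Alto compares 8, 7, 0, -6 and picks S; Brio would get -1.
- Z: Alto compares 0, 1, 6, 3 and picks L; Brio would get 7.
Among -8, -8, -1, 7, the best is 7 at Z. Subgame-perfect outcome: (L, Z) with payoffs (6, 7).
For the simultaneous game, intersect best replies.
Alto's best replies: W→L; X→L; Y→S; Z→L.
Brio's best replies: S→Z; M→W; L→Z; XL→W.
The unique mutual best reply is (L, Z), giving (6, 7).
Sequential outcome (L, Z) coincides with the Nash profile (L, Z).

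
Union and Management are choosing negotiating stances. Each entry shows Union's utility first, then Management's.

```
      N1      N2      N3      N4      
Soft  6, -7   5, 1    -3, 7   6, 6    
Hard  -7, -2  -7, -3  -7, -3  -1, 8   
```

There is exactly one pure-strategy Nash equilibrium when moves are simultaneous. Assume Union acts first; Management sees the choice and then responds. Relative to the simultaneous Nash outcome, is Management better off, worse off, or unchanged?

better off

Solve by backward induction (Union leads).
- Soft: BR = N3, leader payoff -3.
- Hard: BR = N4, leader payoff -1.
Among -3, -1, the best is -1 at Hard. Subgame-perfect outcome: (Hard, N4) with payoffs (-1, 8).
Now find the simultaneous Nash equilibrium.
Union's best replies: N1→Soft; N2→Soft; N3→Soft; N4→Soft.
Management's best replies: Soft→N3; Hard→N4.
The unique mutual best reply is (Soft, N3), giving (-3, 7).
Management earns 8 sequentially versus 7 at the Nash outcome: better off.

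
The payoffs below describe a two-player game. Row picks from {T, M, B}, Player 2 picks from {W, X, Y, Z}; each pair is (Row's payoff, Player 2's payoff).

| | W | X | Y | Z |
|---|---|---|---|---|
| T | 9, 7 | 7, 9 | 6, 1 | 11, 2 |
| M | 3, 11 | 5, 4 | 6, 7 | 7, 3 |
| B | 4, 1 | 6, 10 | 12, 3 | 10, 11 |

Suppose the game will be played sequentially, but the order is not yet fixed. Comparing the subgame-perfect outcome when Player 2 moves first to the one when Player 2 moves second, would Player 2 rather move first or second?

second

If Row leads: Player 2's best replies are T→X, M→W, B→Z; Row's induced payoffs 7, 3, 10; outcome (B, Z), payoffs (10, 11).
If Player 2 leads: Row's best replies are W→T, X→T, Y→B, Z→T; Player 2's induced payoffs 7, 9, 3, 2; outcome (T, X), payoffs (7, 9).
Player 2 gets 9 moving first and 11 moving second, so Player 2 prefers to move second.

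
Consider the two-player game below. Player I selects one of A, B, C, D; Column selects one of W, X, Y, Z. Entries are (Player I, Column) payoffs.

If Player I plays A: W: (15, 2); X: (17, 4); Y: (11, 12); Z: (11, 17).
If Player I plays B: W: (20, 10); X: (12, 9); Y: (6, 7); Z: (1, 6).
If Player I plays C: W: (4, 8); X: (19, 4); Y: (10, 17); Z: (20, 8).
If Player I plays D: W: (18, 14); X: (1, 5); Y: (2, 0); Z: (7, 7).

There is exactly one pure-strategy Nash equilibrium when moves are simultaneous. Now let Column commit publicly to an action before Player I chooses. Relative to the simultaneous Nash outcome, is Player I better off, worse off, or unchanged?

worse off

Solve by backward induction (Column leads).
- W: Player I compares 15, 20, 4, 18 and picks B; Column would get 10.
- X: Player I compares 17, 12, 19, 1 and picks C; Column would get 4.
- Y: Player I compares 11, 6, 10, 2 and picks A; Column would get 12.
- Z: Player I compares 11, 1, 20, 7 and picks C; Column would get 8.
Maximizing over 10, 4, 12, 8, Column chooses Y. Subgame-perfect outcome: (A, Y) with payoffs (11, 12).
Now find the simultaneous Nash equilibrium.
Player I's best replies: W→B; X→C; Y→A; Z→C.
Column's best replies: A→Z; B→W; C→Y; D→W.
Only (B, W) has each player best-responding; Nash payoffs (20, 10).
Player I earns 11 sequentially versus 20 at the Nash outcome: worse off.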